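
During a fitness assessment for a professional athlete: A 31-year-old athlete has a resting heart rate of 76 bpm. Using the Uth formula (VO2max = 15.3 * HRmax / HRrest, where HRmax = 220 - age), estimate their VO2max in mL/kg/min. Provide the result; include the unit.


HRmax = 220 - 31 = 189 bpm
Ratio = HRmax / HRrest = 189 / 76 = 2.4868
VO2max = 15.3 * 2.4868 = 38.05 mL/kg/min

38.05 mL/kg/min


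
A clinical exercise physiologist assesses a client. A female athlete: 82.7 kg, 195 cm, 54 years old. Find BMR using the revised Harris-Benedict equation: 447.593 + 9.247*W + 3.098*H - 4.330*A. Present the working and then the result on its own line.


Intercept = 447.593
Weight contribution = 9.247 * 82.7 = 764.7269
Height contribution = 3.098 * 195 = 604.11
Age contribution = 4.33 * 54 = 233.82
BMR = 447.593 + 764.7269 + 604.11 - 233.82
= 1582.61 kcal/day

1582.61 kcal/day


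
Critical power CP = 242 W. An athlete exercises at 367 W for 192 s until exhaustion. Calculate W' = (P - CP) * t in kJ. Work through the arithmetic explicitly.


P - CP = 367 - 242 = 125 W
W' = 125 * 192 = 24000 J
= 24000 / 1000 = 24.0 kJ

24.0 kJ


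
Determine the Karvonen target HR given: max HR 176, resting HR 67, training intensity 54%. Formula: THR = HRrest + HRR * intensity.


HRR = HRmax - HRrest = 176 - 67 = 109
THR = 67 + 109 * 0.54
= 125.86 bpm

125.86 bpm


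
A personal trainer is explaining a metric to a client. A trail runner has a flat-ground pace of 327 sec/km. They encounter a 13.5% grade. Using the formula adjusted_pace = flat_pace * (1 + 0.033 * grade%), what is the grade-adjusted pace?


Grade factor = 1 + 0.033 * 13.5 = 1.4455
Adjusted = 327 * 1.4455 = 472.68 sec/km

472.68 s/km


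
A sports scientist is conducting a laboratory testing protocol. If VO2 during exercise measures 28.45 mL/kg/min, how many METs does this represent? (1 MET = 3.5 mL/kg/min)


METs = VO2 / 3.5 = 28.45 / 3.5 = 8.13

8.13 METs


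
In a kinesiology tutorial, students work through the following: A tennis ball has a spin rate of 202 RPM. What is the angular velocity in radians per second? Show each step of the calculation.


Convert RPM to rad/s: multiply by 2*pi and divide by 60
omega = 202 * 2 * pi / 60
= 21.153 rad/s

21.153 rad/s


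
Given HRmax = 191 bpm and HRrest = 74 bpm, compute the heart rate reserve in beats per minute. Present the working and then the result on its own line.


Heart rate reserve = maximum HR minus resting HR
HRR = 191 - 74 = 117 bpm

117 bpm


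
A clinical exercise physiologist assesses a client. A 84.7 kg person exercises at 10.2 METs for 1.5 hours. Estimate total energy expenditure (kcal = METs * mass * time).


Energy = METs * mass(kg) * time(h)
= 10.2 * 84.7 * 1.5
= 1295.91 kcal

1295.91 kcal


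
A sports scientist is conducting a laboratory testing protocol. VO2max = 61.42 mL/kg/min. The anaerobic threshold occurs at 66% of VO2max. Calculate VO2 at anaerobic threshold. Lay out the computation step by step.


AT fraction = 66 / 100 = 0.66
AT VO2 = 61.42 * 0.66
= 40.54 mL/kg/min

40.54 mL/kg/min


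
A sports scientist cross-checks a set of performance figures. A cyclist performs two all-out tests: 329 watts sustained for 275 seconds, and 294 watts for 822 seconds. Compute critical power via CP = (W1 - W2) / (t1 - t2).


W1 = P1 * t1 = 329 * 275 = 90475 J
W2 = P2 * t2 = 294 * 822 = 241668 J
CP = (90475 - 241668) / (275 - 822)
= 276.4 W

276.4 W


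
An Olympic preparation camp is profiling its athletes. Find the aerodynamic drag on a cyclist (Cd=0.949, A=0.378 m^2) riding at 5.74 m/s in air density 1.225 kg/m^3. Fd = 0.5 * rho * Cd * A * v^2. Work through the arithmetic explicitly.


Fd = 0.5 * 1.225 * 0.949 * 0.378 * 5.74^2
= 0.5 * 1.225 * 0.949 * 0.378 * 32.9476
= 7.239 N

7.239 N


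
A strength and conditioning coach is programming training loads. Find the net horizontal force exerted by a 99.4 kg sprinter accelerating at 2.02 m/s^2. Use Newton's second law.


Newton's second law: F = m * a
F = 99.4 * 2.02 = 200.79 N

200.79 N


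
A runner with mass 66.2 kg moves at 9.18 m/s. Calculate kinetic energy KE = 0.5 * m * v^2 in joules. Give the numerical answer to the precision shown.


v^2 = 9.18^2 = 84.2724
KE = 0.5 * 66.2 * 84.2724
= 2789.42 J

2789.42 J


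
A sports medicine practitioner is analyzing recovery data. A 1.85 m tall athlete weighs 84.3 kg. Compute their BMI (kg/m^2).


height^2 = 3.4225 m^2
BMI = 84.3 / 3.4225 = 24.63 kg/m^2

24.63 kg/m^2


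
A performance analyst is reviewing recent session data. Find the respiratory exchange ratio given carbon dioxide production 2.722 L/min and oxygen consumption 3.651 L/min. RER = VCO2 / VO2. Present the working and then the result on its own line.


VCO2 = 2.722 L/min
VO2 = 3.651 L/min
RER = 2.722 / 3.651 = 0.7455

0.7455


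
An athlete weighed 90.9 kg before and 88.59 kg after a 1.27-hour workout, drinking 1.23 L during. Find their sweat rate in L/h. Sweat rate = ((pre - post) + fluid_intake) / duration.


Body mass change = 2.31 kg
Total sweat loss = 2.31 + 1.23 = 3.54 L
Rate = 3.54 / 1.27 = 2.787 L/h

2.787 L/h


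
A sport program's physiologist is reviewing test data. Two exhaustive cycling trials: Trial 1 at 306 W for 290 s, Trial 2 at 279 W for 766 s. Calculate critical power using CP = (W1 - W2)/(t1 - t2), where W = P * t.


W1 = 306 * 290 = 88740 J
W2 = 279 * 766 = 213714 J
CP = (88740 - 213714) / (290 - 766)
= -124974 / -476
= 262.55 W

262.55 W


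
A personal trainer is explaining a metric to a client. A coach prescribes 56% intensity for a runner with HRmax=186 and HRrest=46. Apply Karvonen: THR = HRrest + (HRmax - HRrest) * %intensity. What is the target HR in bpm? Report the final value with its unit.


Heart rate reserve = 186 - 46 = 140
Intensity fraction = 56 / 100 = 0.56
THR = 46 + 140 * 0.56 = 124.4 bpm

124.4 bpm


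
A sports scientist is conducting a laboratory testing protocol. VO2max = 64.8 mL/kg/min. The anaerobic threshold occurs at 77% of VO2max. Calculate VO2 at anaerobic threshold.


AT fraction = 77 / 100 = 0.77
AT VO2 = 64.8 * 0.77
= 49.9 mL/kg/min

49.9 mL/kg/min


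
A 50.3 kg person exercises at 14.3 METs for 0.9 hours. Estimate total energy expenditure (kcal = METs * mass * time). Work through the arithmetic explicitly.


Energy = METs * mass(kg) * time(h)
= 14.3 * 50.3 * 0.9
= 647.36 kcal

647.36 kcal


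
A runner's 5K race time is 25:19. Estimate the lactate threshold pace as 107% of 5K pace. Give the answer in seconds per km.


Total race time = 25*60 + 19 = 1519 seconds
5K pace = 1519 / 5 = 303.8 sec/km
LT pace = 303.8 * 1.07 = 325.07 sec/km

325.07 s/km


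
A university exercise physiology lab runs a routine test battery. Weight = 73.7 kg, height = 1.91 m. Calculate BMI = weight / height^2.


height^2 = 1.91^2 = 3.6481
BMI = 73.7 / 3.6481 = 20.2 kg/m^2

20.2 kg/m^2


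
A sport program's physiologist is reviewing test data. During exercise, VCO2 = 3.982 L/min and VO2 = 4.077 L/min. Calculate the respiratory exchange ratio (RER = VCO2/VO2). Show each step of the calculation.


RER = VCO2 / VO2
= 3.982 / 4.077
= 0.9767

0.9767


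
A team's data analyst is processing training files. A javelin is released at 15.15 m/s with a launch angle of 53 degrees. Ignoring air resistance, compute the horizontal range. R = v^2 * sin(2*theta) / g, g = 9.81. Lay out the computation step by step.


Launch speed squared = 229.5225
sin(2 * 53 deg) = 0.961262
Range = 229.5225 * 0.961262 / 9.81
= 22.49 m

22.49 m


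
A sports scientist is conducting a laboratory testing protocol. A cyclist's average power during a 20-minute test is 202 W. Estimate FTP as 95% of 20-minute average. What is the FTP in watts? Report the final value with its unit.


FTP = 20-min power * 0.95
= 202 * 0.95
= 191.9 W

191.9 W


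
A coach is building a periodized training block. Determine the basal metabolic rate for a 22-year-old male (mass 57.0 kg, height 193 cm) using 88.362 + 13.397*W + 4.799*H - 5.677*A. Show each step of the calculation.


BMR = 88.362 + 13.397*57.0 + 4.799*193 - 5.677*22
= 1653.3 kcal/day

1653.3 kcal/day


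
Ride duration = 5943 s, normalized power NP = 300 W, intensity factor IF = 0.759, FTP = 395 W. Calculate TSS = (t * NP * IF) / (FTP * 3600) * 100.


Numerator = 5943 * 300 * 0.759 = 1353221.1
Denominator = 395 * 3600 = 1422000
TSS = 1353221.1 / 1422000 * 100
= 95.16

95.16 TSS


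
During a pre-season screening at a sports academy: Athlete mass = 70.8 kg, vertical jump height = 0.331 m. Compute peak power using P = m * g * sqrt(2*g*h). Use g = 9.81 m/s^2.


sqrt(2 * 9.81 * 0.331) = sqrt(6.49422) = 2.548376 m/s
P = 70.8 * 9.81 * 2.548376
= 1769.97 W

1769.97 W


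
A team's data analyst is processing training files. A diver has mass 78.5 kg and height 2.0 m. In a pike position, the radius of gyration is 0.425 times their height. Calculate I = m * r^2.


r = 0.425 * 2.0 = 0.85 m
I = m * r^2 = 78.5 * 0.7225 = 56.716 kg*m^2

56.716 kg*m^2


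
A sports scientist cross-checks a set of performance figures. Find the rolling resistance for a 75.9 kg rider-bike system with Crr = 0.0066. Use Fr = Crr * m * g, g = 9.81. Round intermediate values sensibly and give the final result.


m * g = 75.9 * 9.81 = 744.579 N
Fr = 0.0066 * 744.579 = 4.914 N

4.914 N


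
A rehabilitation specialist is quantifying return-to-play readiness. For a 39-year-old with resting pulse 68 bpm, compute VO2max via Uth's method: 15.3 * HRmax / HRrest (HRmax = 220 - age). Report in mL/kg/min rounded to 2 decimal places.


Step 1: HRmax = 220 - 39 = 181 bpm
Step 2: Ratio = 181 / 68 = 2.6618
Step 3: VO2max = 15.3 * 2.6618 = 40.73 mL/kg/min

40.73 mL/kg/min


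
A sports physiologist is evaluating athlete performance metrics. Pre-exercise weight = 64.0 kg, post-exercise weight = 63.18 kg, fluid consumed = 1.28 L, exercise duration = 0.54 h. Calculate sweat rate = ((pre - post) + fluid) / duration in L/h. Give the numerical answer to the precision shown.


Weight loss = 64.0 - 63.18 = 0.82 kg (approx L)
Total sweat = 0.82 + 1.28 = 2.1 L
Sweat rate = 2.1 / 0.54 = 3.889 L/h

3.889 L/h


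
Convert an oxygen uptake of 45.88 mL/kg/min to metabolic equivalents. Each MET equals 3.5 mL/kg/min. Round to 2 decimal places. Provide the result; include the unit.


One MET = 3.5 mL/kg/min
Number of METs = 45.88 / 3.5
= 13.11 METs

13.11 METs


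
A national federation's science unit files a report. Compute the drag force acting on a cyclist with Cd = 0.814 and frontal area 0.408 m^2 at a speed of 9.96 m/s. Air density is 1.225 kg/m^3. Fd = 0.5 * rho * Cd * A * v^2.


Step 1: v^2 = 99.2016
Step 2: Fd = 0.5 * 1.225 * 0.814 * 0.408 * 99.2016
= 20.179 N

20.179 N


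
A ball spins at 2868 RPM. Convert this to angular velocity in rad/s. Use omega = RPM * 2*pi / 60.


omega = 2868 * 2 * pi / 60
= 2868 * 6.28318531 / 60
= 18020.175 / 60
= 300.336 rad/s

300.336 rad/s


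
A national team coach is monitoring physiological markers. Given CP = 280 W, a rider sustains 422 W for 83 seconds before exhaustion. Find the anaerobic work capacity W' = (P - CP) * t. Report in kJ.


Excess power = 422 - 280 = 142 W
Work above CP = 142 * 83 = 11786 J
W' = 11.786 kJ

11.786 kJ


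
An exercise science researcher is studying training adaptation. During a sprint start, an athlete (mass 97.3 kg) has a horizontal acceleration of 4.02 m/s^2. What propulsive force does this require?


Propulsive force = mass * acceleration
= 97.3 kg * 4.02 m/s^2
= 391.15 N

391.15 N


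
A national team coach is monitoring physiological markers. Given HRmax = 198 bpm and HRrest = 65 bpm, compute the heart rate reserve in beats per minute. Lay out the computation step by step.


Heart rate reserve = maximum HR minus resting HR
HRR = 198 - 65 = 133 bpm

133 bpm


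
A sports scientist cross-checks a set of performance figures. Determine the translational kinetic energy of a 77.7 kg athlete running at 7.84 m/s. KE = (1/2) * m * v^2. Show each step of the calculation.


KE = 0.5 * m * v^2
= 0.5 * 77.7 * 7.84^2
= 0.5 * 77.7 * 61.4656
= 2387.94 J

2387.94 J


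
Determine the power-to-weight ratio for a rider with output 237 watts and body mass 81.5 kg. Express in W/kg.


P/W = 237 / 81.5 = 2.908 W/kg

2.908 W/kg


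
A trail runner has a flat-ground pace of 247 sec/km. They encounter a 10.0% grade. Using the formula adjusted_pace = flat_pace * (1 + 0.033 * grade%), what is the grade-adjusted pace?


Grade factor = 1 + 0.033 * 10.0 = 1.33
Adjusted = 247 * 1.33 = 328.51 sec/km

328.51 s/km


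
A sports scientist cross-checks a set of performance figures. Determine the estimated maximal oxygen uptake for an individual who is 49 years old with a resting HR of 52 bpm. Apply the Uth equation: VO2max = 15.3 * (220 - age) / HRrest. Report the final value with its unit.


HRmax = 220 - 49 = 171
VO2max = 15.3 * (171 / 52)
= 15.3 * 3.2885
= 50.31 mL/kg/min

50.31 mL/kg/min


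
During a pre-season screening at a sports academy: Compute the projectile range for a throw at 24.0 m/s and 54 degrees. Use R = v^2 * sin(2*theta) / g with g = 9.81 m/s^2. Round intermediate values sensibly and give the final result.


Two times the angle = 108 degrees
sin(108) = 0.951057
R = 576.0 * 0.951057 / 9.81 = 55.842 m

55.842 m


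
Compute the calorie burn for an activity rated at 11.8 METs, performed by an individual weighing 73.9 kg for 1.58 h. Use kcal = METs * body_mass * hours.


Product of METs and mass = 11.8 * 73.9 = 872.02
Total kcal = 872.02 * 1.58 = 1377.79 kcal

1377.79 kcal


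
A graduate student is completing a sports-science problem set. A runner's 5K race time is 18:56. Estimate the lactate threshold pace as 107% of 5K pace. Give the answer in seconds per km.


Total race time = 18*60 + 56 = 1136 seconds
5K pace = 1136 / 5 = 227.2 sec/km
LT pace = 227.2 * 1.07 = 243.1 sec/km

243.1 s/km


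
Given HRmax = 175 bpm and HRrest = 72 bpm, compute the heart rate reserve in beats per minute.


Heart rate reserve = maximum HR minus resting HR
HRR = 175 - 72 = 103 bpm

103 bpm


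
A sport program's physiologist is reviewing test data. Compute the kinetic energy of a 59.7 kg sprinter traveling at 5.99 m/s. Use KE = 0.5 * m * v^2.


Velocity squared = 35.8801
KE = 0.5 * 59.7 * 35.8801 = 1071.02 J

1071.02 J


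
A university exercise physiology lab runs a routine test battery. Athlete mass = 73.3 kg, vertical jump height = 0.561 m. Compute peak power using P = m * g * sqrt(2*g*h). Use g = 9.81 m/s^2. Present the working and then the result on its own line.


sqrt(2 * 9.81 * 0.561) = sqrt(11.00682) = 3.317653 m/s
P = 73.3 * 9.81 * 3.317653
= 2385.63 W

2385.63 W


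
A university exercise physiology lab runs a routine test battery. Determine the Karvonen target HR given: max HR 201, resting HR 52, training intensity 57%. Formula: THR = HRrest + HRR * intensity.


HRR = HRmax - HRrest = 201 - 52 = 149
THR = 52 + 149 * 0.57
= 136.93 bpm

136.93 bpm


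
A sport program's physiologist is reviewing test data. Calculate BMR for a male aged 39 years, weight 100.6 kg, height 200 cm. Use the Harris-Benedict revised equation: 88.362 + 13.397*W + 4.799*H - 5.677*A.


Substituting values:
W term = 13.397 * 100.6 = 1347.7382
H term = 4.799 * 200 = 959.8
A term = 5.677 * 39 = 221.403
BMR = 2174.5 kcal/day

2174.5 kcal/day


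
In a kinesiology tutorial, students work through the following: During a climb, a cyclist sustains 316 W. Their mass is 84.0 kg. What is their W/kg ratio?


Power-to-weight = 316 W / 84.0 kg
= 3.762 W/kg

3.762 W/kg


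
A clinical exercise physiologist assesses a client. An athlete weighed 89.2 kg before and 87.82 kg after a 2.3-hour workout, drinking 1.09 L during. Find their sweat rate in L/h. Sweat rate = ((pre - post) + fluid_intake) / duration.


Body mass change = 1.38 kg
Total sweat loss = 1.38 + 1.09 = 2.47 L
Rate = 2.47 / 2.3 = 1.074 L/h

1.074 L/h


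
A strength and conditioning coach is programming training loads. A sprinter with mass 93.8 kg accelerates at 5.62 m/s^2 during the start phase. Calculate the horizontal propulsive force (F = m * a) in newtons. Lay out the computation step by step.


F = m * a
= 93.8 * 5.62
= 527.16 N

527.16 N


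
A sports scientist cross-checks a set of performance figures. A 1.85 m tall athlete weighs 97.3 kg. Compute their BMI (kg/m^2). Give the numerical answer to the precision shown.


height^2 = 3.4225 m^2
BMI = 97.3 / 3.4225 = 28.43 kg/m^2

28.43 kg/m^2


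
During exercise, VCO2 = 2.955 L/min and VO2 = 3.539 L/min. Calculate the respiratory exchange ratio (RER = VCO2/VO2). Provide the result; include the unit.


RER = VCO2 / VO2
= 2.955 / 3.539
= 0.835

0.835


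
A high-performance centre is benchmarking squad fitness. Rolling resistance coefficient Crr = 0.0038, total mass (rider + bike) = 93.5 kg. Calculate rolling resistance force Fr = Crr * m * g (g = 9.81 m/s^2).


Fr = Crr * m * g
= 0.0038 * 93.5 * 9.81
= 3.485 N

3.485 N


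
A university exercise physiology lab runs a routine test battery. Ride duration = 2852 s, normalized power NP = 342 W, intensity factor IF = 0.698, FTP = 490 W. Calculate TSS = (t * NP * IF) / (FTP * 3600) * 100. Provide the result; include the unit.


Numerator = 2852 * 342 * 0.698 = 680818.032
Denominator = 490 * 3600 = 1764000
TSS = 680818.032 / 1764000 * 100
= 38.6

38.6 TSS


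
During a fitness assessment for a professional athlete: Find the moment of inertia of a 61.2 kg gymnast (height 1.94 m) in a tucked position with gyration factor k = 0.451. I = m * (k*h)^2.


Radius of gyration = 0.451 * 1.94 = 0.87494 m
I = 61.2 * 0.87494^2
= 61.2 * 0.76552
= 46.85 kg*m^2

46.85 kg*m^2


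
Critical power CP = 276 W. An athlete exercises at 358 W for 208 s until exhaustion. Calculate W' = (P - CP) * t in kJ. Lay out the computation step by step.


P - CP = 358 - 276 = 82 W
W' = 82 * 208 = 17056 J
= 17056 / 1000 = 17.056 kJ

17.056 kJ


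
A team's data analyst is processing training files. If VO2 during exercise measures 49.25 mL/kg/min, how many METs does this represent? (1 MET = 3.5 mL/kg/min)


METs = VO2 / 3.5 = 49.25 / 3.5 = 14.07

14.07 METs


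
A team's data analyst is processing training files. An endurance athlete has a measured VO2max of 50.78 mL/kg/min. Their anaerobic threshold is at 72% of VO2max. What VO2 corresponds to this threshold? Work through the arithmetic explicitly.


Anaerobic threshold VO2 = VO2max * 72%
= 50.78 * 0.72
= 36.56 mL/kg/min

36.56 mL/kg/min


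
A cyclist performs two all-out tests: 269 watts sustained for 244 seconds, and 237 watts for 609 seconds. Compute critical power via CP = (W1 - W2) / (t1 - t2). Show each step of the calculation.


W1 = P1 * t1 = 269 * 244 = 65636 J
W2 = P2 * t2 = 237 * 609 = 144333 J
CP = (65636 - 144333) / (244 - 609)
= 215.61 W

215.61 W


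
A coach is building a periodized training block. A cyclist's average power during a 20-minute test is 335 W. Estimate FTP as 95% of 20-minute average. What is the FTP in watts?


FTP = 20-min power * 0.95
= 335 * 0.95
= 318.25 W

318.25 W


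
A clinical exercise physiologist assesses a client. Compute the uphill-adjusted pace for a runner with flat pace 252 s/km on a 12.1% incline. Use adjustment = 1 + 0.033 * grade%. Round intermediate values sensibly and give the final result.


Adjustment factor = 1 + 0.033 * 12.1 = 1.3993
Grade-adjusted pace = 252 * 1.3993 = 352.62 s/km

352.62 s/km


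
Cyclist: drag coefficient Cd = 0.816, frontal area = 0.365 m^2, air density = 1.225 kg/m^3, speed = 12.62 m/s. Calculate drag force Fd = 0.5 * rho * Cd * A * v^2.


v^2 = 12.62^2 = 159.2644
Fd = 0.5 * 1.225 * 0.816 * 0.365 * 159.2644
= 29.054 N

29.054 N


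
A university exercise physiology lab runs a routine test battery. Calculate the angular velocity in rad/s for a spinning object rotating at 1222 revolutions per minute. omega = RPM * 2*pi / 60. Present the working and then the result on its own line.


omega = RPM * 2*pi / 60
= 1222 * 6.28318531 / 60
= 127.968 rad/s

127.968 rad/s


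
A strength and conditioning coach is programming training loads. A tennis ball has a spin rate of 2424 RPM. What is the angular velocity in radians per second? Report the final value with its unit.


Convert RPM to rad/s: multiply by 2*pi and divide by 60
omega = 2424 * 2 * pi / 60
= 253.841 rad/s

253.841 rad/s


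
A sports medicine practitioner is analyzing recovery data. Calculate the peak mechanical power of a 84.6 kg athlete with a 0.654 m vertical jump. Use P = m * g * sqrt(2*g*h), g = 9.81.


First, sqrt(2gh) = sqrt(2 * 9.81 * 0.654)
= sqrt(12.83148) = 3.582106 m/s
Power = 84.6 * 9.81 * 3.582106 = 2972.88 W

2972.88 W


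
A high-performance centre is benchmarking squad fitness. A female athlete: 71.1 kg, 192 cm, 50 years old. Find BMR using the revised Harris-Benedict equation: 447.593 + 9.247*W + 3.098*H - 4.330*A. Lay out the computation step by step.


Intercept = 447.593
Weight contribution = 9.247 * 71.1 = 657.4617
Height contribution = 3.098 * 192 = 594.816
Age contribution = 4.33 * 50 = 216.5
BMR = 447.593 + 657.4617 + 594.816 - 216.5
= 1483.37 kcal/day

1483.37 kcal/day


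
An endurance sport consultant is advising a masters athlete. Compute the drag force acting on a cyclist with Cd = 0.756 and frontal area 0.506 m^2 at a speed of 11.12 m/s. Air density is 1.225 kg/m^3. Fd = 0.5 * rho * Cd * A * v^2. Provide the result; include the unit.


Step 1: v^2 = 123.6544
Step 2: Fd = 0.5 * 1.225 * 0.756 * 0.506 * 123.6544
= 28.973 N

28.973 N


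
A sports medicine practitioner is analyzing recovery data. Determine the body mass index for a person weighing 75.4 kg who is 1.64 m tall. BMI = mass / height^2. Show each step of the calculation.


BMI = mass / height^2
= 75.4 / 1.64^2
= 75.4 / 2.6896
= 28.03 kg/m^2

28.03 kg/m^2


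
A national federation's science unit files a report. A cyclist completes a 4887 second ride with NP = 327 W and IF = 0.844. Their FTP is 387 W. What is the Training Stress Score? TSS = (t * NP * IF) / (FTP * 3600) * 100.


t * NP * IF = 4887 * 327 * 0.844 = 1348753.356
FTP * 3600 = 1393200
TSS = (1348753.356 / 1393200) * 100 = 96.81

96.81 TSS


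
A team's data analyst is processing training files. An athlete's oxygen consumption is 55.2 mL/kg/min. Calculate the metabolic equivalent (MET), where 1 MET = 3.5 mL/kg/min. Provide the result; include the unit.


MET = VO2 / 3.5
= 55.2 / 3.5
= 15.77 METs

15.77 METs


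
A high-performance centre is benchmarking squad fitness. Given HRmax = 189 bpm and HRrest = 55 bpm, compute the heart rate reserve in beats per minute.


Heart rate reserve = maximum HR minus resting HR
HRR = 189 - 55 = 134 bpm

134 bpm


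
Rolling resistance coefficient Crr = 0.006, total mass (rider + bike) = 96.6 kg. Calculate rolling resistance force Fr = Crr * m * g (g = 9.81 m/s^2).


Fr = Crr * m * g
= 0.006 * 96.6 * 9.81
= 5.686 N

5.686 N


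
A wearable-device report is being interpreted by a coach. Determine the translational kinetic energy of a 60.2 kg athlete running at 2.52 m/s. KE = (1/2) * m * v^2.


KE = 0.5 * m * v^2
= 0.5 * 60.2 * 2.52^2
= 0.5 * 60.2 * 6.3504
= 191.15 J

191.15 J


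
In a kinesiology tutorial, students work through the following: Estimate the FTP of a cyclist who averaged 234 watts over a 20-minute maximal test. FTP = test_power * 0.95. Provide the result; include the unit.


FTP = 234 * 0.95 = 222.3 W

222.3 W


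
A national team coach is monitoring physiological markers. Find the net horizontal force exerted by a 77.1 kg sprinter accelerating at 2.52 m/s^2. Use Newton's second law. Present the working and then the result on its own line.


Newton's second law: F = m * a
F = 77.1 * 2.52 = 194.29 N

194.29 N


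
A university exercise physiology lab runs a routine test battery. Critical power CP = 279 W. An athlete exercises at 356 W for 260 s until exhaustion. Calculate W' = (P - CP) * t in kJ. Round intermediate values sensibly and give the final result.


P - CP = 356 - 279 = 77 W
W' = 77 * 260 = 20020 J
= 20020 / 1000 = 20.02 kJ

20.02 kJ


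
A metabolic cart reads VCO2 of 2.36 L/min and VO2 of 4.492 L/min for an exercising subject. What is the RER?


RER = VCO2 / VO2 = 2.36 / 4.492 = 0.5254

0.5254


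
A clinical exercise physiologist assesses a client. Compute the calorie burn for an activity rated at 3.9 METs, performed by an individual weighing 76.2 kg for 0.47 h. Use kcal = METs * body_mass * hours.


Product of METs and mass = 3.9 * 76.2 = 297.18
Total kcal = 297.18 * 0.47 = 139.67 kcal

139.67 kcal


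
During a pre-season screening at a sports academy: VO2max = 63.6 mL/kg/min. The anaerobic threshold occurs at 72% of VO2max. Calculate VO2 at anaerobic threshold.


AT fraction = 72 / 100 = 0.72
AT VO2 = 63.6 * 0.72
= 45.79 mL/kg/min

45.79 mL/kg/min


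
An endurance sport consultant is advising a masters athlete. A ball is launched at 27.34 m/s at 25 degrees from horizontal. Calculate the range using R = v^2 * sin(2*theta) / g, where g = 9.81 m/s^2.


sin(2 * 25) = sin(50) = 0.766044
v^2 = 27.34^2 = 747.4756
R = 747.4756 * 0.766044 / 9.81
= 58.369 m

58.369 m


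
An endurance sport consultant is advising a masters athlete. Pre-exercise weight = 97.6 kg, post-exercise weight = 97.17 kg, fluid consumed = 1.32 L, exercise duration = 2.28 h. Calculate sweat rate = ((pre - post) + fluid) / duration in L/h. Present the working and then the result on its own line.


Weight loss = 97.6 - 97.17 = 0.43 kg (approx L)
Total sweat = 0.43 + 1.32 = 1.75 L
Sweat rate = 1.75 / 2.28 = 0.768 L/h

0.768 L/h


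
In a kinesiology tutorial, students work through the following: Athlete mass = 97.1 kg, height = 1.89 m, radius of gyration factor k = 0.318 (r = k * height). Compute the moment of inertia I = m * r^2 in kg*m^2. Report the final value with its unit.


r = k * height = 0.318 * 1.89 = 0.60102 m
r^2 = 0.60102^2 = 0.361225
I = 97.1 * 0.361225 = 35.075 kg*m^2

35.075 kg*m^2


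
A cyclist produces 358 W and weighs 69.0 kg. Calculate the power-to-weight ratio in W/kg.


P/W = power / mass
= 358 / 69.0
= 5.188 W/kg

5.188 W/kg


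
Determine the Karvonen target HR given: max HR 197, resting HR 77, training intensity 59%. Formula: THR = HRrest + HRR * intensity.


HRR = HRmax - HRrest = 197 - 77 = 120
THR = 77 + 120 * 0.59
= 147.8 bpm

147.8 bpm


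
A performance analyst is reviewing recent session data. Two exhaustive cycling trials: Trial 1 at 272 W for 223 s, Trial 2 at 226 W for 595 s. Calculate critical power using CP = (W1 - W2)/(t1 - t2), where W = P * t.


W1 = 272 * 223 = 60656 J
W2 = 226 * 595 = 134470 J
CP = (60656 - 134470) / (223 - 595)
= -73814 / -372
= 198.42 W

198.42 W


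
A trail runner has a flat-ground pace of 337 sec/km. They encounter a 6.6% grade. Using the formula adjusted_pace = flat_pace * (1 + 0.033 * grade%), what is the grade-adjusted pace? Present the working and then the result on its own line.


Grade factor = 1 + 0.033 * 6.6 = 1.2178
Adjusted = 337 * 1.2178 = 410.4 sec/km

410.4 s/km


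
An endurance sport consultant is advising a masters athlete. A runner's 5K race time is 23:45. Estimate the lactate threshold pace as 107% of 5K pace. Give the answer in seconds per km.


Total race time = 23*60 + 45 = 1425 seconds
5K pace = 1425 / 5 = 285.0 sec/km
LT pace = 285.0 * 1.07 = 304.95 sec/km

304.95 s/km


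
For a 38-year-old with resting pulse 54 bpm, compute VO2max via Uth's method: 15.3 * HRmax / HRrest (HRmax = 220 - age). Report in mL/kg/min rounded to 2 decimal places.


Step 1: HRmax = 220 - 38 = 182 bpm
Step 2: Ratio = 182 / 54 = 3.3704
Step 3: VO2max = 15.3 * 3.3704 = 51.57 mL/kg/min

51.57 mL/kg/min


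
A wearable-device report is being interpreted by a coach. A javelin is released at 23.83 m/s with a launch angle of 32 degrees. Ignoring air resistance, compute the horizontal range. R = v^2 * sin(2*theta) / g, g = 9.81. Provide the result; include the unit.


Launch speed squared = 567.8689
sin(2 * 32 deg) = 0.898794
Range = 567.8689 * 0.898794 / 9.81
= 52.028 m

52.028 m


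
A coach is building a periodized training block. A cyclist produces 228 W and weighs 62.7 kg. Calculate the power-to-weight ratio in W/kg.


P/W = power / mass
= 228 / 62.7
= 3.636 W/kg

3.636 W/kg


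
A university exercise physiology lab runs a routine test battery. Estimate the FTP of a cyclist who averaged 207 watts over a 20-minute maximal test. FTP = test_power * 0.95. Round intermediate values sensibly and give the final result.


FTP = 207 * 0.95 = 196.65 W

196.65 W


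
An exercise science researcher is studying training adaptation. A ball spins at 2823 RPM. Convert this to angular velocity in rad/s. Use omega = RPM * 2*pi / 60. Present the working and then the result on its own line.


omega = 2823 * 2 * pi / 60
= 2823 * 6.28318531 / 60
= 17737.432 / 60
= 295.624 rad/s

295.624 rad/s


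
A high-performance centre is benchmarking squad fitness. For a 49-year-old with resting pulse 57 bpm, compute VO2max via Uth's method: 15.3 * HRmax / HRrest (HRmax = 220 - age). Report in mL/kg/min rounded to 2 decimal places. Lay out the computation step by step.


Step 1: HRmax = 220 - 49 = 171 bpm
Step 2: Ratio = 171 / 57 = 3.0
Step 3: VO2max = 15.3 * 3.0 = 45.9 mL/kg/min

45.9 mL/kg/min


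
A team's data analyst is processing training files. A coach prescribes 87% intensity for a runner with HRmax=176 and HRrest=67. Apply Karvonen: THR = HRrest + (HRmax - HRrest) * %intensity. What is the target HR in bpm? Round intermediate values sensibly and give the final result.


Heart rate reserve = 176 - 67 = 109
Intensity fraction = 87 / 100 = 0.87
THR = 67 + 109 * 0.87 = 161.83 bpm

161.83 bpm


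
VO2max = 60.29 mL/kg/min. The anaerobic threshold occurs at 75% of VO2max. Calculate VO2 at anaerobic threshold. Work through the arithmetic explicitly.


AT fraction = 75 / 100 = 0.75
AT VO2 = 60.29 * 0.75
= 45.22 mL/kg/min

45.22 mL/kg/min


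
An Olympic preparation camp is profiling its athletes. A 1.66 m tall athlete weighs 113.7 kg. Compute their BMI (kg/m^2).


height^2 = 2.7556 m^2
BMI = 113.7 / 2.7556 = 41.26 kg/m^2

41.26 kg/m^2


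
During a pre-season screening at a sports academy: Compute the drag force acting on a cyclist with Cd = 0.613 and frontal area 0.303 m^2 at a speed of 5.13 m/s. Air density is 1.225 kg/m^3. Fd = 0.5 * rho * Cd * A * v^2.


Step 1: v^2 = 26.3169
Step 2: Fd = 0.5 * 1.225 * 0.613 * 0.303 * 26.3169
= 2.994 N

2.994 N


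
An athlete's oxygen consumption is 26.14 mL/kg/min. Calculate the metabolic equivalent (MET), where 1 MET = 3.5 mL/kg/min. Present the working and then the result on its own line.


MET = VO2 / 3.5
= 26.14 / 3.5
= 7.47 METs

7.47 METs


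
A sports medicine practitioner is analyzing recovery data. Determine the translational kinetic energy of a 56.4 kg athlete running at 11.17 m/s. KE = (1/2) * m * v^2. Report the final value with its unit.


KE = 0.5 * m * v^2
= 0.5 * 56.4 * 11.17^2
= 0.5 * 56.4 * 124.7689
= 3518.48 J

3518.48 J


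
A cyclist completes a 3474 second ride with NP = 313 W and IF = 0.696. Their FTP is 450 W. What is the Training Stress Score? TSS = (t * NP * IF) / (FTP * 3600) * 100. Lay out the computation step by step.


t * NP * IF = 3474 * 313 * 0.696 = 756803.952
FTP * 3600 = 1620000
TSS = (756803.952 / 1620000) * 100 = 46.72

46.72 TSS


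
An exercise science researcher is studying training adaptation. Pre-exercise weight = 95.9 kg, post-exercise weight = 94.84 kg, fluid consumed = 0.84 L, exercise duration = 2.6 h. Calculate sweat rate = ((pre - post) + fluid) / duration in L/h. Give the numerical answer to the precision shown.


Weight loss = 95.9 - 94.84 = 1.06 kg (approx L)
Total sweat = 1.06 + 0.84 = 1.9 L
Sweat rate = 1.9 / 2.6 = 0.731 L/h

0.731 L/h


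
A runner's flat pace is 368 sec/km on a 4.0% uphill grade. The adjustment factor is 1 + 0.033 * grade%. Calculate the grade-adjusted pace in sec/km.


Factor = 1 + 0.033 * 4.0 = 1.132
Adjusted pace = 368 * 1.132
= 416.58 sec/km

416.58 s/km


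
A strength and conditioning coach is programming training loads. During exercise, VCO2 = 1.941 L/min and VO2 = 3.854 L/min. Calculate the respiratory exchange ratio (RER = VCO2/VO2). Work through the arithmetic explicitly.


RER = VCO2 / VO2
= 1.941 / 3.854
= 0.5036

0.5036


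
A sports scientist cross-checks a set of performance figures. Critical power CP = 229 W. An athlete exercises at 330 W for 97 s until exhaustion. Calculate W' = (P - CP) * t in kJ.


P - CP = 330 - 229 = 101 W
W' = 101 * 97 = 9797 J
= 9797 / 1000 = 9.797 kJ

9.797 kJ


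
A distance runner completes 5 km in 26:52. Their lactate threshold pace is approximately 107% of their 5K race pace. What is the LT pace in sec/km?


Convert to seconds: 26 min 52 s = 1612 s
Pace per km = 1612 / 5 = 322.4 s/km
LT pace = 322.4 * 1.07 = 344.97 s/km

344.97 s/km


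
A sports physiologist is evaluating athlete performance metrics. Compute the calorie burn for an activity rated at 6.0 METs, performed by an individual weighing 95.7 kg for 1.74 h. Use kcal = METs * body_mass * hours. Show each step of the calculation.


Product of METs and mass = 6.0 * 95.7 = 574.2
Total kcal = 574.2 * 1.74 = 999.11 kcal

999.11 kcal


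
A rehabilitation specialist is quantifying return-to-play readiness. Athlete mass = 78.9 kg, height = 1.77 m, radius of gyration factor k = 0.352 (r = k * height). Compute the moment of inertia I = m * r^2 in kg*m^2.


r = k * height = 0.352 * 1.77 = 0.62304 m
r^2 = 0.62304^2 = 0.388179
I = 78.9 * 0.388179 = 30.627 kg*m^2

30.627 kg*m^2


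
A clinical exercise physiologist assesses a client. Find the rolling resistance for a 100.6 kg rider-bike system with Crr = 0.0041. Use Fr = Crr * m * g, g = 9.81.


m * g = 100.6 * 9.81 = 986.886 N
Fr = 0.0041 * 986.886 = 4.046 N

4.046 N


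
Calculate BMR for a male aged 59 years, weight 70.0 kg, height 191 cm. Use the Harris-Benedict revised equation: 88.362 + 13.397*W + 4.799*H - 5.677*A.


Substituting values:
W term = 13.397 * 70.0 = 937.79
H term = 4.799 * 191 = 916.609
A term = 5.677 * 59 = 334.943
BMR = 1607.82 kcal/day

1607.82 kcal/day


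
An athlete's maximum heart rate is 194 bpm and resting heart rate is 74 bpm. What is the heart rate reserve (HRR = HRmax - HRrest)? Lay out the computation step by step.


HRR = HRmax - HRrest
= 194 - 74
= 120 bpm

120 bpm


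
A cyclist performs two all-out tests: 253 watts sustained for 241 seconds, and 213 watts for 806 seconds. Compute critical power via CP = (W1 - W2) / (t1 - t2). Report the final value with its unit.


W1 = P1 * t1 = 253 * 241 = 60973 J
W2 = P2 * t2 = 213 * 806 = 171678 J
CP = (60973 - 171678) / (241 - 806)
= 195.94 W

195.94 W


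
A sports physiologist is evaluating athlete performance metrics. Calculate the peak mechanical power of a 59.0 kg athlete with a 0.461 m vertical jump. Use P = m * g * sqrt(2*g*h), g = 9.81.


First, sqrt(2gh) = sqrt(2 * 9.81 * 0.461)
= sqrt(9.04482) = 3.007461 m/s
Power = 59.0 * 9.81 * 3.007461 = 1740.69 W

1740.69 W


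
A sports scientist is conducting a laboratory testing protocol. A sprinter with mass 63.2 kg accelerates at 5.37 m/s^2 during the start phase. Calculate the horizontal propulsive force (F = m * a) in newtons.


F = m * a
= 63.2 * 5.37
= 339.38 N

339.38 N


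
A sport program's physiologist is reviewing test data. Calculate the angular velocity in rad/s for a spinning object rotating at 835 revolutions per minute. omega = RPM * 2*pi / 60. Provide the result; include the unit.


omega = RPM * 2*pi / 60
= 835 * 6.28318531 / 60
= 87.441 rad/s

87.441 rad/s


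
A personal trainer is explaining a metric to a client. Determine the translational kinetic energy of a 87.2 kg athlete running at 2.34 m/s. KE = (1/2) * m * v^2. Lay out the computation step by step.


KE = 0.5 * m * v^2
= 0.5 * 87.2 * 2.34^2
= 0.5 * 87.2 * 5.4756
= 238.74 J

238.74 J


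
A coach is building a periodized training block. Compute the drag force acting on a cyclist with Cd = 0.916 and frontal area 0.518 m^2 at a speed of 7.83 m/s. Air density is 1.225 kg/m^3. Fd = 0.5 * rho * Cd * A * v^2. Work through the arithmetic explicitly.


Step 1: v^2 = 61.3089
Step 2: Fd = 0.5 * 1.225 * 0.916 * 0.518 * 61.3089
= 17.818 N

17.818 N


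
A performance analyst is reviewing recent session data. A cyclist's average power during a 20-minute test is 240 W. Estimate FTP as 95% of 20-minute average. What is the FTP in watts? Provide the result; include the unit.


FTP = 20-min power * 0.95
= 240 * 0.95
= 228.0 W

228.0 W


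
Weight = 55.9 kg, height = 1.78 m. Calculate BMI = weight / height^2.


height^2 = 1.78^2 = 3.1684
BMI = 55.9 / 3.1684 = 17.64 kg/m^2

17.64 kg/m^2


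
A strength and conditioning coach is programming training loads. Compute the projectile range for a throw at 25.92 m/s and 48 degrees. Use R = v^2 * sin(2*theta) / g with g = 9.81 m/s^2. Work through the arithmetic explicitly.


Two times the angle = 96 degrees
sin(96) = 0.994522
R = 671.8464 * 0.994522 / 9.81 = 68.111 m

68.111 m


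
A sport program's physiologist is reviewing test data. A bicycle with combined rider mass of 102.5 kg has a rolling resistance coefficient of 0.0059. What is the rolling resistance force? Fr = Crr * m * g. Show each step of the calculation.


Fr = 0.0059 * 102.5 * 9.81
= 0.60475 * 9.81
= 5.933 N

5.933 N


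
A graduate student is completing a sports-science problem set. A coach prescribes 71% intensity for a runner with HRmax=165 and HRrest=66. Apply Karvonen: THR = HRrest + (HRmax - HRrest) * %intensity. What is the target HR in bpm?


Heart rate reserve = 165 - 66 = 99
Intensity fraction = 71 / 100 = 0.71
THR = 66 + 99 * 0.71 = 136.29 bpm

136.29 bpm


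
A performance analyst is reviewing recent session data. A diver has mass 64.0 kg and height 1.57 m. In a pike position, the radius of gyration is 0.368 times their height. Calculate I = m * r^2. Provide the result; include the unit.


r = 0.368 * 1.57 = 0.57776 m
I = m * r^2 = 64.0 * 0.333807 = 21.364 kg*m^2

21.364 kg*m^2


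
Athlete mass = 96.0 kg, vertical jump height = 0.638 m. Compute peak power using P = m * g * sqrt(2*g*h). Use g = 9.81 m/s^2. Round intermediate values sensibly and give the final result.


sqrt(2 * 9.81 * 0.638) = sqrt(12.51756) = 3.538016 m/s
P = 96.0 * 9.81 * 3.538016
= 3331.96 W

3331.96 W


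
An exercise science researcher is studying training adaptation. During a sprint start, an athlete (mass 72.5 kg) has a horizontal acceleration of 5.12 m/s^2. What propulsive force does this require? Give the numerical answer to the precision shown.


Propulsive force = mass * acceleration
= 72.5 kg * 5.12 m/s^2
= 371.2 N

371.2 N


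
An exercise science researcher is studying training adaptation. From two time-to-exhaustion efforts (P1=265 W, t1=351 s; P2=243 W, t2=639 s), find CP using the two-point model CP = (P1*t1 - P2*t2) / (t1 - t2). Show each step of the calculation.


Work in trial 1 = 93015 J
Work in trial 2 = 155277 J
Delta work = -62262 J
Delta time = -288 s
CP = -62262 / -288 = 216.19 W

216.19 W


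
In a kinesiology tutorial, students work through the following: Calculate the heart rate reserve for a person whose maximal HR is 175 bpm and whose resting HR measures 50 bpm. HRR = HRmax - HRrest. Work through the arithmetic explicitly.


HRmax = 175 bpm
HRrest = 50 bpm
HRR = 175 - 50 = 125 bpm

125 bpm


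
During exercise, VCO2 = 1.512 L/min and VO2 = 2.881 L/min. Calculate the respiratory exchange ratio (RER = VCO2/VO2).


RER = VCO2 / VO2
= 1.512 / 2.881
= 0.5248

0.5248


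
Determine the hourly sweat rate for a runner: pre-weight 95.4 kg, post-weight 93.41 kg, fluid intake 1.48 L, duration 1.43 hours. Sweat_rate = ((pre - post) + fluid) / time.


Mass lost = 95.4 - 93.41 = 1.99 kg
Add fluid consumed: 1.99 + 1.48 = 3.47 L total sweat
Sweat rate = 3.47 / 1.43 = 2.427 L/h

2.427 L/h
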